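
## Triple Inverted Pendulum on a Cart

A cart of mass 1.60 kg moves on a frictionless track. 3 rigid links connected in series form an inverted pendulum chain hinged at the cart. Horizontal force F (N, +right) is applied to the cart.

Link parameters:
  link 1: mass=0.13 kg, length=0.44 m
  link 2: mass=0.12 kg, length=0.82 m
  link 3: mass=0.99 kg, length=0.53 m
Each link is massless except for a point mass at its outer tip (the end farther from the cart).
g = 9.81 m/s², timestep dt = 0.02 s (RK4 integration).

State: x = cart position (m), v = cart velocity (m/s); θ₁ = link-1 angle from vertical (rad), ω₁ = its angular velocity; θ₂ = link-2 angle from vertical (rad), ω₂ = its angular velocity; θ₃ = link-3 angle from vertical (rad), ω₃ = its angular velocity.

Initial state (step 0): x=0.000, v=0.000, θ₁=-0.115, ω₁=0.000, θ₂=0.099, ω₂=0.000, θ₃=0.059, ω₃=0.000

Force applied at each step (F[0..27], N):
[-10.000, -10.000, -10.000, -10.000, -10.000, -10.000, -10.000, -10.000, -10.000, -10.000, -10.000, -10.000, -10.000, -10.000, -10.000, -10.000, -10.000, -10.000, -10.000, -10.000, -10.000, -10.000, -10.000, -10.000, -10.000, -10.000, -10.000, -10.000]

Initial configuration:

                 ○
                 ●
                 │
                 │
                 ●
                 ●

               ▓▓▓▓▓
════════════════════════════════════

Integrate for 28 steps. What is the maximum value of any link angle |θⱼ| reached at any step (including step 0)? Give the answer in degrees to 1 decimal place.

Answer: 120.4°

Derivation:
apply F[0]=-10.000 → step 1: x=-0.001, v=-0.112, θ₁=-0.119, ω₁=-0.396, θ₂=0.103, ω₂=0.427, θ₃=0.058, ω₃=-0.104
apply F[1]=-10.000 → step 2: x=-0.004, v=-0.224, θ₁=-0.131, ω₁=-0.782, θ₂=0.116, ω₂=0.858, θ₃=0.055, ω₃=-0.223
apply F[2]=-10.000 → step 3: x=-0.010, v=-0.337, θ₁=-0.150, ω₁=-1.135, θ₂=0.138, ω₂=1.283, θ₃=0.049, ω₃=-0.360
apply F[3]=-10.000 → step 4: x=-0.018, v=-0.451, θ₁=-0.176, ω₁=-1.420, θ₂=0.167, ω₂=1.680, θ₃=0.040, ω₃=-0.505
apply F[4]=-10.000 → step 5: x=-0.028, v=-0.566, θ₁=-0.206, ω₁=-1.615, θ₂=0.204, ω₂=2.026, θ₃=0.029, ω₃=-0.639
apply F[5]=-10.000 → step 6: x=-0.041, v=-0.684, θ₁=-0.240, ω₁=-1.715, θ₂=0.248, ω₂=2.315, θ₃=0.015, ω₃=-0.748
apply F[6]=-10.000 → step 7: x=-0.055, v=-0.802, θ₁=-0.274, ω₁=-1.735, θ₂=0.297, ω₂=2.553, θ₃=-0.001, ω₃=-0.826
apply F[7]=-10.000 → step 8: x=-0.073, v=-0.921, θ₁=-0.309, ω₁=-1.695, θ₂=0.350, ω₂=2.753, θ₃=-0.018, ω₃=-0.872
apply F[8]=-10.000 → step 9: x=-0.092, v=-1.040, θ₁=-0.342, ω₁=-1.609, θ₂=0.407, ω₂=2.928, θ₃=-0.036, ω₃=-0.887
apply F[9]=-10.000 → step 10: x=-0.114, v=-1.160, θ₁=-0.373, ω₁=-1.488, θ₂=0.467, ω₂=3.086, θ₃=-0.053, ω₃=-0.874
apply F[10]=-10.000 → step 11: x=-0.139, v=-1.279, θ₁=-0.401, ω₁=-1.339, θ₂=0.530, ω₂=3.236, θ₃=-0.070, ω₃=-0.833
apply F[11]=-10.000 → step 12: x=-0.165, v=-1.398, θ₁=-0.426, ω₁=-1.164, θ₂=0.596, ω₂=3.384, θ₃=-0.086, ω₃=-0.764
apply F[12]=-10.000 → step 13: x=-0.195, v=-1.517, θ₁=-0.448, ω₁=-0.965, θ₂=0.665, ω₂=3.534, θ₃=-0.101, ω₃=-0.666
apply F[13]=-10.000 → step 14: x=-0.226, v=-1.635, θ₁=-0.465, ω₁=-0.739, θ₂=0.738, ω₂=3.688, θ₃=-0.113, ω₃=-0.537
apply F[14]=-10.000 → step 15: x=-0.260, v=-1.753, θ₁=-0.477, ω₁=-0.484, θ₂=0.813, ω₂=3.851, θ₃=-0.122, ω₃=-0.375
apply F[15]=-10.000 → step 16: x=-0.296, v=-1.871, θ₁=-0.484, ω₁=-0.196, θ₂=0.892, ω₂=4.023, θ₃=-0.128, ω₃=-0.178
apply F[16]=-10.000 → step 17: x=-0.335, v=-1.988, θ₁=-0.484, ω₁=0.130, θ₂=0.974, ω₂=4.207, θ₃=-0.129, ω₃=0.059
apply F[17]=-10.000 → step 18: x=-0.376, v=-2.105, θ₁=-0.478, ω₁=0.499, θ₂=1.060, ω₂=4.403, θ₃=-0.125, ω₃=0.339
apply F[18]=-10.000 → step 19: x=-0.419, v=-2.221, θ₁=-0.464, ω₁=0.919, θ₂=1.150, ω₂=4.611, θ₃=-0.115, ω₃=0.666
apply F[19]=-10.000 → step 20: x=-0.465, v=-2.338, θ₁=-0.441, ω₁=1.395, θ₂=1.245, ω₂=4.826, θ₃=-0.098, ω₃=1.042
apply F[20]=-10.000 → step 21: x=-0.513, v=-2.455, θ₁=-0.408, ω₁=1.933, θ₂=1.343, ω₂=5.044, θ₃=-0.073, ω₃=1.470
apply F[21]=-10.000 → step 22: x=-0.563, v=-2.573, θ₁=-0.363, ω₁=2.535, θ₂=1.446, ω₂=5.254, θ₃=-0.039, ω₃=1.947
apply F[22]=-10.000 → step 23: x=-0.616, v=-2.692, θ₁=-0.306, ω₁=3.202, θ₂=1.553, ω₂=5.439, θ₃=0.005, ω₃=2.466
apply F[23]=-10.000 → step 24: x=-0.671, v=-2.813, θ₁=-0.235, ω₁=3.924, θ₂=1.664, ω₂=5.576, θ₃=0.060, ω₃=3.011
apply F[24]=-10.000 → step 25: x=-0.728, v=-2.936, θ₁=-0.149, ω₁=4.687, θ₂=1.776, ω₂=5.633, θ₃=0.126, ω₃=3.559
apply F[25]=-10.000 → step 26: x=-0.788, v=-3.060, θ₁=-0.047, ω₁=5.465, θ₂=1.888, ω₂=5.574, θ₃=0.202, ω₃=4.077
apply F[26]=-10.000 → step 27: x=-0.850, v=-3.185, θ₁=0.070, ω₁=6.227, θ₂=1.998, ω₂=5.363, θ₃=0.288, ω₃=4.529
apply F[27]=-10.000 → step 28: x=-0.915, v=-3.309, θ₁=0.201, ω₁=6.939, θ₂=2.101, ω₂=4.972, θ₃=0.383, ω₃=4.884
Max |angle| over trajectory = 2.101 rad = 120.4°.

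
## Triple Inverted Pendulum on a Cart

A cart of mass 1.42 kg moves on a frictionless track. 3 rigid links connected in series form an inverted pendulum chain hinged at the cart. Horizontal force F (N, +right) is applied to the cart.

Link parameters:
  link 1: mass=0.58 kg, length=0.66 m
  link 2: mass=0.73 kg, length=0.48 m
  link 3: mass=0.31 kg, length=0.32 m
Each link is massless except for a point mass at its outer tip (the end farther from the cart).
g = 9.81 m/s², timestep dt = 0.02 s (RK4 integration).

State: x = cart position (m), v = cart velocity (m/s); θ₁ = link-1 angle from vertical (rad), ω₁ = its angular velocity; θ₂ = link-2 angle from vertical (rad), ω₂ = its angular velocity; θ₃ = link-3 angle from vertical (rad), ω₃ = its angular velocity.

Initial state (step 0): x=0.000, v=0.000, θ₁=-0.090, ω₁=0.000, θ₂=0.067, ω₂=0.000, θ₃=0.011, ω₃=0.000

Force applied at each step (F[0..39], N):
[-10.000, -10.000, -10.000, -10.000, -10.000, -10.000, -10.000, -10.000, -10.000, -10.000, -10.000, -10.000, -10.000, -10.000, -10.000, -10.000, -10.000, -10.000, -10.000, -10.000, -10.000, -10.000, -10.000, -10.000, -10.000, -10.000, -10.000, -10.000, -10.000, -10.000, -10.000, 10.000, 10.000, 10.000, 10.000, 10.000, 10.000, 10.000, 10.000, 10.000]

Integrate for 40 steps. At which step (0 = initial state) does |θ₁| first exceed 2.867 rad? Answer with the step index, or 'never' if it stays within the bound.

Answer: never

Derivation:
apply F[0]=-10.000 → step 1: x=-0.001, v=-0.121, θ₁=-0.089, ω₁=0.073, θ₂=0.069, ω₂=0.190, θ₃=0.011, ω₃=-0.049
apply F[1]=-10.000 → step 2: x=-0.005, v=-0.242, θ₁=-0.087, ω₁=0.146, θ₂=0.075, ω₂=0.382, θ₃=0.009, ω₃=-0.102
apply F[2]=-10.000 → step 3: x=-0.011, v=-0.364, θ₁=-0.083, ω₁=0.219, θ₂=0.084, ω₂=0.579, θ₃=0.006, ω₃=-0.163
apply F[3]=-10.000 → step 4: x=-0.019, v=-0.487, θ₁=-0.078, ω₁=0.295, θ₂=0.098, ω₂=0.783, θ₃=0.002, ω₃=-0.234
apply F[4]=-10.000 → step 5: x=-0.030, v=-0.612, θ₁=-0.072, ω₁=0.372, θ₂=0.116, ω₂=0.997, θ₃=-0.003, ω₃=-0.320
apply F[5]=-10.000 → step 6: x=-0.044, v=-0.739, θ₁=-0.063, ω₁=0.453, θ₂=0.138, ω₂=1.220, θ₃=-0.010, ω₃=-0.422
apply F[6]=-10.000 → step 7: x=-0.060, v=-0.868, θ₁=-0.053, ω₁=0.539, θ₂=0.164, ω₂=1.455, θ₃=-0.020, ω₃=-0.542
apply F[7]=-10.000 → step 8: x=-0.079, v=-1.000, θ₁=-0.042, ω₁=0.631, θ₂=0.196, ω₂=1.699, θ₃=-0.032, ω₃=-0.680
apply F[8]=-10.000 → step 9: x=-0.100, v=-1.134, θ₁=-0.028, ω₁=0.733, θ₂=0.232, ω₂=1.949, θ₃=-0.047, ω₃=-0.832
apply F[9]=-10.000 → step 10: x=-0.124, v=-1.272, θ₁=-0.012, ω₁=0.847, θ₂=0.274, ω₂=2.203, θ₃=-0.066, ω₃=-0.995
apply F[10]=-10.000 → step 11: x=-0.151, v=-1.412, θ₁=0.006, ω₁=0.977, θ₂=0.321, ω₂=2.453, θ₃=-0.087, ω₃=-1.159
apply F[11]=-10.000 → step 12: x=-0.180, v=-1.555, θ₁=0.027, ω₁=1.126, θ₂=0.372, ω₂=2.693, θ₃=-0.112, ω₃=-1.315
apply F[12]=-10.000 → step 13: x=-0.213, v=-1.700, θ₁=0.051, ω₁=1.299, θ₂=0.428, ω₂=2.914, θ₃=-0.140, ω₃=-1.451
apply F[13]=-10.000 → step 14: x=-0.248, v=-1.847, θ₁=0.079, ω₁=1.498, θ₂=0.488, ω₂=3.108, θ₃=-0.170, ω₃=-1.556
apply F[14]=-10.000 → step 15: x=-0.287, v=-1.995, θ₁=0.111, ω₁=1.724, θ₂=0.552, ω₂=3.268, θ₃=-0.202, ω₃=-1.619
apply F[15]=-10.000 → step 16: x=-0.328, v=-2.143, θ₁=0.148, ω₁=1.980, θ₂=0.619, ω₂=3.388, θ₃=-0.234, ω₃=-1.633
apply F[16]=-10.000 → step 17: x=-0.373, v=-2.290, θ₁=0.190, ω₁=2.264, θ₂=0.687, ω₂=3.463, θ₃=-0.267, ω₃=-1.592
apply F[17]=-10.000 → step 18: x=-0.420, v=-2.434, θ₁=0.239, ω₁=2.576, θ₂=0.757, ω₂=3.488, θ₃=-0.297, ω₃=-1.493
apply F[18]=-10.000 → step 19: x=-0.470, v=-2.574, θ₁=0.294, ω₁=2.913, θ₂=0.827, ω₂=3.457, θ₃=-0.326, ω₃=-1.333
apply F[19]=-10.000 → step 20: x=-0.523, v=-2.706, θ₁=0.356, ω₁=3.272, θ₂=0.895, ω₂=3.367, θ₃=-0.350, ω₃=-1.112
apply F[20]=-10.000 → step 21: x=-0.578, v=-2.828, θ₁=0.425, ω₁=3.647, θ₂=0.961, ω₂=3.214, θ₃=-0.370, ω₃=-0.827
apply F[21]=-10.000 → step 22: x=-0.636, v=-2.933, θ₁=0.501, ω₁=4.034, θ₂=1.023, ω₂=2.997, θ₃=-0.383, ω₃=-0.475
apply F[22]=-10.000 → step 23: x=-0.695, v=-3.019, θ₁=0.586, ω₁=4.426, θ₂=1.080, ω₂=2.719, θ₃=-0.388, ω₃=-0.052
apply F[23]=-10.000 → step 24: x=-0.756, v=-3.078, θ₁=0.678, ω₁=4.814, θ₂=1.132, ω₂=2.389, θ₃=-0.385, ω₃=0.452
apply F[24]=-10.000 → step 25: x=-0.818, v=-3.104, θ₁=0.779, ω₁=5.192, θ₂=1.176, ω₂=2.022, θ₃=-0.370, ω₃=1.045
apply F[25]=-10.000 → step 26: x=-0.880, v=-3.093, θ₁=0.886, ω₁=5.551, θ₂=1.212, ω₂=1.641, θ₃=-0.342, ω₃=1.740
apply F[26]=-10.000 → step 27: x=-0.942, v=-3.041, θ₁=1.000, ω₁=5.882, θ₂=1.241, ω₂=1.278, θ₃=-0.299, ω₃=2.545
apply F[27]=-10.000 → step 28: x=-1.002, v=-2.945, θ₁=1.121, ω₁=6.178, θ₂=1.264, ω₂=0.969, θ₃=-0.240, ω₃=3.465
apply F[28]=-10.000 → step 29: x=-1.059, v=-2.807, θ₁=1.247, ω₁=6.430, θ₂=1.281, ω₂=0.752, θ₃=-0.160, ω₃=4.490
apply F[29]=-10.000 → step 30: x=-1.114, v=-2.633, θ₁=1.378, ω₁=6.633, θ₂=1.295, ω₂=0.656, θ₃=-0.059, ω₃=5.599
apply F[30]=-10.000 → step 31: x=-1.164, v=-2.429, θ₁=1.512, ω₁=6.784, θ₂=1.308, ω₂=0.702, θ₃=0.064, ω₃=6.762
apply F[31]=+10.000 → step 32: x=-1.209, v=-2.053, θ₁=1.650, ω₁=6.951, θ₂=1.323, ω₂=0.771, θ₃=0.207, ω₃=7.541
apply F[32]=+10.000 → step 33: x=-1.246, v=-1.654, θ₁=1.790, ω₁=7.116, θ₂=1.340, ω₂=0.979, θ₃=0.366, ω₃=8.356
apply F[33]=+10.000 → step 34: x=-1.275, v=-1.237, θ₁=1.934, ω₁=7.268, θ₂=1.363, ω₂=1.363, θ₃=0.541, ω₃=9.178
apply F[34]=+10.000 → step 35: x=-1.296, v=-0.806, θ₁=2.081, ω₁=7.390, θ₂=1.396, ω₂=1.964, θ₃=0.733, ω₃=9.972
apply F[35]=+10.000 → step 36: x=-1.307, v=-0.370, θ₁=2.229, ω₁=7.460, θ₂=1.443, ω₂=2.825, θ₃=0.940, ω₃=10.696
apply F[36]=+10.000 → step 37: x=-1.310, v=0.060, θ₁=2.379, ω₁=7.441, θ₂=1.511, ω₂=3.981, θ₃=1.160, ω₃=11.313
apply F[37]=+10.000 → step 38: x=-1.305, v=0.472, θ₁=2.526, ω₁=7.276, θ₂=1.604, ω₂=5.447, θ₃=1.391, ω₃=11.793
apply F[38]=+10.000 → step 39: x=-1.292, v=0.854, θ₁=2.668, ω₁=6.884, θ₂=1.731, ω₂=7.213, θ₃=1.631, ω₃=12.114
apply F[39]=+10.000 → step 40: x=-1.271, v=1.199, θ₁=2.799, ω₁=6.164, θ₂=1.895, ω₂=9.257, θ₃=1.875, ω₃=12.263
max |θ₁| = 2.799 ≤ 2.867 over all 41 states.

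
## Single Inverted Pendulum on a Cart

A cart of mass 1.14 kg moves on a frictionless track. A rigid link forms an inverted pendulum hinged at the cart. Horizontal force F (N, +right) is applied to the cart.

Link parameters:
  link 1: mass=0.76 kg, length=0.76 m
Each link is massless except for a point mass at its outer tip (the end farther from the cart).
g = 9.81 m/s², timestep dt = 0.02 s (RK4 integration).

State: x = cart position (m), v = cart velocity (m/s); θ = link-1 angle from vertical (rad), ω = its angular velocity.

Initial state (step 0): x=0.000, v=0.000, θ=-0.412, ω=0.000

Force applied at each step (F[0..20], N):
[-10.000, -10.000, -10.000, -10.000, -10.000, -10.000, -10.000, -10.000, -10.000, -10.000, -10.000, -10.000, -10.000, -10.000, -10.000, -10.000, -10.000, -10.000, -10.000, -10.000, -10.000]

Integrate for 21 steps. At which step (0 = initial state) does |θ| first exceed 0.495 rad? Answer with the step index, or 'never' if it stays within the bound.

Answer: never

Derivation:
apply F[0]=-10.000 → step 1: x=-0.001, v=-0.115, θ=-0.412, ω=0.035
apply F[1]=-10.000 → step 2: x=-0.005, v=-0.230, θ=-0.411, ω=0.071
apply F[2]=-10.000 → step 3: x=-0.010, v=-0.346, θ=-0.409, ω=0.108
apply F[3]=-10.000 → step 4: x=-0.018, v=-0.462, θ=-0.406, ω=0.145
apply F[4]=-10.000 → step 5: x=-0.029, v=-0.578, θ=-0.403, ω=0.184
apply F[5]=-10.000 → step 6: x=-0.042, v=-0.695, θ=-0.399, ω=0.225
apply F[6]=-10.000 → step 7: x=-0.057, v=-0.812, θ=-0.394, ω=0.268
apply F[7]=-10.000 → step 8: x=-0.074, v=-0.930, θ=-0.388, ω=0.313
apply F[8]=-10.000 → step 9: x=-0.094, v=-1.049, θ=-0.381, ω=0.361
apply F[9]=-10.000 → step 10: x=-0.116, v=-1.170, θ=-0.374, ω=0.413
apply F[10]=-10.000 → step 11: x=-0.141, v=-1.291, θ=-0.365, ω=0.469
apply F[11]=-10.000 → step 12: x=-0.168, v=-1.414, θ=-0.355, ω=0.530
apply F[12]=-10.000 → step 13: x=-0.197, v=-1.539, θ=-0.344, ω=0.596
apply F[13]=-10.000 → step 14: x=-0.229, v=-1.666, θ=-0.331, ω=0.668
apply F[14]=-10.000 → step 15: x=-0.264, v=-1.794, θ=-0.317, ω=0.746
apply F[15]=-10.000 → step 16: x=-0.301, v=-1.926, θ=-0.301, ω=0.832
apply F[16]=-10.000 → step 17: x=-0.341, v=-2.060, θ=-0.284, ω=0.927
apply F[17]=-10.000 → step 18: x=-0.383, v=-2.197, θ=-0.264, ω=1.031
apply F[18]=-10.000 → step 19: x=-0.429, v=-2.338, θ=-0.242, ω=1.146
apply F[19]=-10.000 → step 20: x=-0.477, v=-2.483, θ=-0.218, ω=1.272
apply F[20]=-10.000 → step 21: x=-0.528, v=-2.632, θ=-0.191, ω=1.411
max |θ| = 0.412 ≤ 0.495 over all 22 states.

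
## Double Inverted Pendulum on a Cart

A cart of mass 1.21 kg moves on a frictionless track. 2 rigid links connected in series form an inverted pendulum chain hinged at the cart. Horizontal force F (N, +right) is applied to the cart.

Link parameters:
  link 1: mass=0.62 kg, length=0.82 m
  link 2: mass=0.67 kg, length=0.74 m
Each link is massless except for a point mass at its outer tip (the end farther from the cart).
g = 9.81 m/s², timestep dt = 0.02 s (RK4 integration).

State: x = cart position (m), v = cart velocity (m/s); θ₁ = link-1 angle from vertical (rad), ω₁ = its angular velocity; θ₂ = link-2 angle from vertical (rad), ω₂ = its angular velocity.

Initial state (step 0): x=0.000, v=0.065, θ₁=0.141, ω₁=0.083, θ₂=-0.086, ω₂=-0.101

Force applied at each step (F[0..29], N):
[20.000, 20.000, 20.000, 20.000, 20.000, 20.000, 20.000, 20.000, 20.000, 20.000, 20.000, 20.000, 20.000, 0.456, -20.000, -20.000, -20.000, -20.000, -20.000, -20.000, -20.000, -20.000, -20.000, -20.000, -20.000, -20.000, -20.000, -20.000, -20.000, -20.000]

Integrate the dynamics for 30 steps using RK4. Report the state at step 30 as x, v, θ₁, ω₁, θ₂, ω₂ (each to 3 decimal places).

apply F[0]=+20.000 → step 1: x=0.004, v=0.362, θ₁=0.140, ω₁=-0.177, θ₂=-0.089, ω₂=-0.243
apply F[1]=+20.000 → step 2: x=0.014, v=0.661, θ₁=0.134, ω₁=-0.441, θ₂=-0.096, ω₂=-0.384
apply F[2]=+20.000 → step 3: x=0.031, v=0.962, θ₁=0.122, ω₁=-0.713, θ₂=-0.105, ω₂=-0.521
apply F[3]=+20.000 → step 4: x=0.053, v=1.268, θ₁=0.105, ω₁=-0.998, θ₂=-0.116, ω₂=-0.649
apply F[4]=+20.000 → step 5: x=0.081, v=1.579, θ₁=0.082, ω₁=-1.302, θ₂=-0.131, ω₂=-0.764
apply F[5]=+20.000 → step 6: x=0.116, v=1.897, θ₁=0.053, ω₁=-1.629, θ₂=-0.147, ω₂=-0.862
apply F[6]=+20.000 → step 7: x=0.157, v=2.222, θ₁=0.017, ω₁=-1.983, θ₂=-0.165, ω₂=-0.938
apply F[7]=+20.000 → step 8: x=0.205, v=2.553, θ₁=-0.026, ω₁=-2.365, θ₂=-0.184, ω₂=-0.989
apply F[8]=+20.000 → step 9: x=0.260, v=2.887, θ₁=-0.078, ω₁=-2.774, θ₂=-0.204, ω₂=-1.014
apply F[9]=+20.000 → step 10: x=0.321, v=3.218, θ₁=-0.138, ω₁=-3.201, θ₂=-0.225, ω₂=-1.016
apply F[10]=+20.000 → step 11: x=0.388, v=3.537, θ₁=-0.206, ω₁=-3.630, θ₂=-0.245, ω₂=-1.006
apply F[11]=+20.000 → step 12: x=0.462, v=3.834, θ₁=-0.283, ω₁=-4.041, θ₂=-0.265, ω₂=-1.003
apply F[12]=+20.000 → step 13: x=0.541, v=4.096, θ₁=-0.367, ω₁=-4.407, θ₂=-0.285, ω₂=-1.031
apply F[13]=+0.456 → step 14: x=0.623, v=4.049, θ₁=-0.456, ω₁=-4.429, θ₂=-0.306, ω₂=-1.073
apply F[14]=-20.000 → step 15: x=0.700, v=3.726, θ₁=-0.542, ω₁=-4.199, θ₂=-0.328, ω₂=-1.066
apply F[15]=-20.000 → step 16: x=0.772, v=3.421, θ₁=-0.624, ω₁=-4.031, θ₂=-0.349, ω₂=-1.036
apply F[16]=-20.000 → step 17: x=0.837, v=3.130, θ₁=-0.703, ω₁=-3.920, θ₂=-0.369, ω₂=-0.984
apply F[17]=-20.000 → step 18: x=0.897, v=2.850, θ₁=-0.781, ω₁=-3.858, θ₂=-0.388, ω₂=-0.914
apply F[18]=-20.000 → step 19: x=0.951, v=2.577, θ₁=-0.858, ω₁=-3.838, θ₂=-0.405, ω₂=-0.830
apply F[19]=-20.000 → step 20: x=1.000, v=2.305, θ₁=-0.935, ω₁=-3.854, θ₂=-0.421, ω₂=-0.737
apply F[20]=-20.000 → step 21: x=1.044, v=2.033, θ₁=-1.012, ω₁=-3.902, θ₂=-0.435, ω₂=-0.640
apply F[21]=-20.000 → step 22: x=1.082, v=1.758, θ₁=-1.091, ω₁=-3.977, θ₂=-0.447, ω₂=-0.545
apply F[22]=-20.000 → step 23: x=1.114, v=1.475, θ₁=-1.172, ω₁=-4.078, θ₂=-0.457, ω₂=-0.456
apply F[23]=-20.000 → step 24: x=1.141, v=1.184, θ₁=-1.254, ω₁=-4.203, θ₂=-0.465, ω₂=-0.380
apply F[24]=-20.000 → step 25: x=1.161, v=0.882, θ₁=-1.340, ω₁=-4.351, θ₂=-0.472, ω₂=-0.323
apply F[25]=-20.000 → step 26: x=1.176, v=0.566, θ₁=-1.429, ω₁=-4.523, θ₂=-0.478, ω₂=-0.292
apply F[26]=-20.000 → step 27: x=1.184, v=0.235, θ₁=-1.521, ω₁=-4.721, θ₂=-0.484, ω₂=-0.294
apply F[27]=-20.000 → step 28: x=1.185, v=-0.115, θ₁=-1.618, ω₁=-4.949, θ₂=-0.490, ω₂=-0.339
apply F[28]=-20.000 → step 29: x=1.179, v=-0.486, θ₁=-1.719, ω₁=-5.212, θ₂=-0.498, ω₂=-0.438
apply F[29]=-20.000 → step 30: x=1.165, v=-0.882, θ₁=-1.826, ω₁=-5.518, θ₂=-0.508, ω₂=-0.606

Answer: x=1.165, v=-0.882, θ₁=-1.826, ω₁=-5.518, θ₂=-0.508, ω₂=-0.606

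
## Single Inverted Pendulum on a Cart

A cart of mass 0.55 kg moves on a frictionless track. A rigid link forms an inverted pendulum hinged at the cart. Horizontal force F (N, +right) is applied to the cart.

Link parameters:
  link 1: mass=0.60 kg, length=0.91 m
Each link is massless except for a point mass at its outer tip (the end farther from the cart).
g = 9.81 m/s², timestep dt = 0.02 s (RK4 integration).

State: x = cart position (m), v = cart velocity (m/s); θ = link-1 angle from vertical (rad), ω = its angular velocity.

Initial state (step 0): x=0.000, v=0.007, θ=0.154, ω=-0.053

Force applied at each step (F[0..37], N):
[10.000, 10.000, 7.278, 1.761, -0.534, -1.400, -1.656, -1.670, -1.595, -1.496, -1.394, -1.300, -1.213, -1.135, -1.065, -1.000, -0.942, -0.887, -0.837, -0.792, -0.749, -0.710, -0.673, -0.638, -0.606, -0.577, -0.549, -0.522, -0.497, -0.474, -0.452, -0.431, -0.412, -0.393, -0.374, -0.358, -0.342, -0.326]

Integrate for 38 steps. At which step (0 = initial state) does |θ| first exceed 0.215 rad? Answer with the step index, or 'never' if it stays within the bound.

Answer: never

Derivation:
apply F[0]=+10.000 → step 1: x=0.003, v=0.331, θ=0.150, ω=-0.372
apply F[1]=+10.000 → step 2: x=0.013, v=0.657, θ=0.139, ω=-0.696
apply F[2]=+7.278 → step 3: x=0.029, v=0.891, θ=0.123, ω=-0.922
apply F[3]=+1.761 → step 4: x=0.047, v=0.932, θ=0.104, ω=-0.943
apply F[4]=-0.534 → step 5: x=0.065, v=0.895, θ=0.086, ω=-0.881
apply F[5]=-1.400 → step 6: x=0.082, v=0.829, θ=0.069, ω=-0.792
apply F[6]=-1.656 → step 7: x=0.098, v=0.756, θ=0.054, ω=-0.700
apply F[7]=-1.670 → step 8: x=0.113, v=0.686, θ=0.041, ω=-0.612
apply F[8]=-1.595 → step 9: x=0.126, v=0.621, θ=0.030, ω=-0.533
apply F[9]=-1.496 → step 10: x=0.138, v=0.561, θ=0.020, ω=-0.462
apply F[10]=-1.394 → step 11: x=0.148, v=0.507, θ=0.011, ω=-0.399
apply F[11]=-1.300 → step 12: x=0.158, v=0.458, θ=0.004, ω=-0.344
apply F[12]=-1.213 → step 13: x=0.167, v=0.414, θ=-0.002, ω=-0.295
apply F[13]=-1.135 → step 14: x=0.175, v=0.374, θ=-0.008, ω=-0.252
apply F[14]=-1.065 → step 15: x=0.182, v=0.338, θ=-0.013, ω=-0.215
apply F[15]=-1.000 → step 16: x=0.188, v=0.304, θ=-0.017, ω=-0.181
apply F[16]=-0.942 → step 17: x=0.194, v=0.274, θ=-0.020, ω=-0.152
apply F[17]=-0.887 → step 18: x=0.199, v=0.246, θ=-0.023, ω=-0.126
apply F[18]=-0.837 → step 19: x=0.204, v=0.221, θ=-0.025, ω=-0.103
apply F[19]=-0.792 → step 20: x=0.208, v=0.198, θ=-0.027, ω=-0.083
apply F[20]=-0.749 → step 21: x=0.212, v=0.176, θ=-0.028, ω=-0.066
apply F[21]=-0.710 → step 22: x=0.215, v=0.157, θ=-0.030, ω=-0.051
apply F[22]=-0.673 → step 23: x=0.218, v=0.139, θ=-0.030, ω=-0.037
apply F[23]=-0.638 → step 24: x=0.221, v=0.122, θ=-0.031, ω=-0.026
apply F[24]=-0.606 → step 25: x=0.223, v=0.107, θ=-0.031, ω=-0.016
apply F[25]=-0.577 → step 26: x=0.225, v=0.093, θ=-0.032, ω=-0.007
apply F[26]=-0.549 → step 27: x=0.227, v=0.079, θ=-0.032, ω=0.001
apply F[27]=-0.522 → step 28: x=0.228, v=0.067, θ=-0.032, ω=0.007
apply F[28]=-0.497 → step 29: x=0.229, v=0.056, θ=-0.031, ω=0.013
apply F[29]=-0.474 → step 30: x=0.230, v=0.045, θ=-0.031, ω=0.018
apply F[30]=-0.452 → step 31: x=0.231, v=0.036, θ=-0.031, ω=0.022
apply F[31]=-0.431 → step 32: x=0.232, v=0.026, θ=-0.030, ω=0.026
apply F[32]=-0.412 → step 33: x=0.232, v=0.018, θ=-0.030, ω=0.029
apply F[33]=-0.393 → step 34: x=0.232, v=0.010, θ=-0.029, ω=0.031
apply F[34]=-0.374 → step 35: x=0.233, v=0.002, θ=-0.028, ω=0.033
apply F[35]=-0.358 → step 36: x=0.233, v=-0.005, θ=-0.028, ω=0.035
apply F[36]=-0.342 → step 37: x=0.232, v=-0.011, θ=-0.027, ω=0.036
apply F[37]=-0.326 → step 38: x=0.232, v=-0.017, θ=-0.026, ω=0.037
max |θ| = 0.154 ≤ 0.215 over all 39 states.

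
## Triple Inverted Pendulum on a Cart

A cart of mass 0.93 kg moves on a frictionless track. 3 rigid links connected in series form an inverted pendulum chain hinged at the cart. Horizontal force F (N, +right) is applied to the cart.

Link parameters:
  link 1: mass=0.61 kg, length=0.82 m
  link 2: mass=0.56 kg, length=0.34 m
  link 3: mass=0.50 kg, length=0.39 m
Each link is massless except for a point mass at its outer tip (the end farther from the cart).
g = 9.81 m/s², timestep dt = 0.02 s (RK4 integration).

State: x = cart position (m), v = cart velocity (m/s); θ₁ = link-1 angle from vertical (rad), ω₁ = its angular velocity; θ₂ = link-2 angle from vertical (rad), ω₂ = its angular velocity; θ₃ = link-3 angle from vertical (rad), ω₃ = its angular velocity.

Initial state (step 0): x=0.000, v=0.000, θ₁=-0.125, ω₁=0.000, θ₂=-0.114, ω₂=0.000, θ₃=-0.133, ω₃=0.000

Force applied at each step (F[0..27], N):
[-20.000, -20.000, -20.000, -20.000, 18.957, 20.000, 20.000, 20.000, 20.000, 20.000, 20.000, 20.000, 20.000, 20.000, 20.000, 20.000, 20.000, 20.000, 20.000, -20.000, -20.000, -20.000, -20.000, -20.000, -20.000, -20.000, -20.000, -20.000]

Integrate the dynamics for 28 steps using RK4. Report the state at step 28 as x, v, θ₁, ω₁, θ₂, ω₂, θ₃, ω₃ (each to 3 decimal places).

Answer: x=0.848, v=0.746, θ₁=-1.437, ω₁=-4.928, θ₂=-0.595, ω₂=-0.462, θ₃=-0.358, ω₃=-0.687

Derivation:
apply F[0]=-20.000 → step 1: x=-0.004, v=-0.377, θ₁=-0.121, ω₁=0.422, θ₂=-0.114, ω₂=0.031, θ₃=-0.133, ω₃=-0.022
apply F[1]=-20.000 → step 2: x=-0.015, v=-0.759, θ₁=-0.108, ω₁=0.856, θ₂=-0.113, ω₂=0.047, θ₃=-0.134, ω₃=-0.045
apply F[2]=-20.000 → step 3: x=-0.034, v=-1.152, θ₁=-0.086, ω₁=1.316, θ₂=-0.112, ω₂=0.035, θ₃=-0.135, ω₃=-0.068
apply F[3]=-20.000 → step 4: x=-0.061, v=-1.558, θ₁=-0.055, ω₁=1.808, θ₂=-0.112, ω₂=-0.013, θ₃=-0.137, ω₃=-0.089
apply F[4]=+18.957 → step 5: x=-0.088, v=-1.141, θ₁=-0.024, ω₁=1.312, θ₂=-0.113, ω₂=-0.086, θ₃=-0.139, ω₃=-0.106
apply F[5]=+20.000 → step 6: x=-0.107, v=-0.707, θ₁=-0.003, ω₁=0.816, θ₂=-0.116, ω₂=-0.212, θ₃=-0.141, ω₃=-0.127
apply F[6]=+20.000 → step 7: x=-0.117, v=-0.278, θ₁=0.009, ω₁=0.342, θ₂=-0.121, ω₂=-0.383, θ₃=-0.144, ω₃=-0.149
apply F[7]=+20.000 → step 8: x=-0.118, v=0.148, θ₁=0.011, ω₁=-0.121, θ₂=-0.131, ω₂=-0.585, θ₃=-0.147, ω₃=-0.167
apply F[8]=+20.000 → step 9: x=-0.111, v=0.576, θ₁=0.004, ω₁=-0.583, θ₂=-0.145, ω₂=-0.800, θ₃=-0.150, ω₃=-0.177
apply F[9]=+20.000 → step 10: x=-0.095, v=1.007, θ₁=-0.012, ω₁=-1.056, θ₂=-0.163, ω₂=-1.009, θ₃=-0.154, ω₃=-0.176
apply F[10]=+20.000 → step 11: x=-0.070, v=1.443, θ₁=-0.038, ω₁=-1.549, θ₂=-0.185, ω₂=-1.191, θ₃=-0.157, ω₃=-0.163
apply F[11]=+20.000 → step 12: x=-0.037, v=1.884, θ₁=-0.075, ω₁=-2.068, θ₂=-0.210, ω₂=-1.323, θ₃=-0.160, ω₃=-0.145
apply F[12]=+20.000 → step 13: x=0.005, v=2.323, θ₁=-0.121, ω₁=-2.611, θ₂=-0.238, ω₂=-1.385, θ₃=-0.163, ω₃=-0.131
apply F[13]=+20.000 → step 14: x=0.056, v=2.748, θ₁=-0.179, ω₁=-3.163, θ₂=-0.265, ω₂=-1.370, θ₃=-0.166, ω₃=-0.140
apply F[14]=+20.000 → step 15: x=0.115, v=3.143, θ₁=-0.248, ω₁=-3.697, θ₂=-0.292, ω₂=-1.296, θ₃=-0.169, ω₃=-0.192
apply F[15]=+20.000 → step 16: x=0.181, v=3.487, θ₁=-0.327, ω₁=-4.173, θ₂=-0.317, ω₂=-1.214, θ₃=-0.174, ω₃=-0.303
apply F[16]=+20.000 → step 17: x=0.254, v=3.765, θ₁=-0.414, ω₁=-4.555, θ₂=-0.341, ω₂=-1.200, θ₃=-0.181, ω₃=-0.476
apply F[17]=+20.000 → step 18: x=0.331, v=3.974, θ₁=-0.508, ω₁=-4.827, θ₂=-0.366, ω₂=-1.321, θ₃=-0.193, ω₃=-0.698
apply F[18]=+20.000 → step 19: x=0.412, v=4.122, θ₁=-0.606, ω₁=-4.996, θ₂=-0.395, ω₂=-1.605, θ₃=-0.210, ω₃=-0.954
apply F[19]=-20.000 → step 20: x=0.490, v=3.703, θ₁=-0.704, ω₁=-4.738, θ₂=-0.427, ω₂=-1.584, θ₃=-0.229, ω₃=-0.952
apply F[20]=-20.000 → step 21: x=0.561, v=3.315, θ₁=-0.796, ω₁=-4.572, θ₂=-0.458, ω₂=-1.510, θ₃=-0.248, ω₃=-0.927
apply F[21]=-20.000 → step 22: x=0.623, v=2.948, θ₁=-0.887, ω₁=-4.481, θ₂=-0.487, ω₂=-1.391, θ₃=-0.266, ω₃=-0.888
apply F[22]=-20.000 → step 23: x=0.679, v=2.592, θ₁=-0.976, ω₁=-4.450, θ₂=-0.513, ω₂=-1.240, θ₃=-0.283, ω₃=-0.844
apply F[23]=-20.000 → step 24: x=0.727, v=2.239, θ₁=-1.065, ω₁=-4.468, θ₂=-0.536, ω₂=-1.068, θ₃=-0.299, ω₃=-0.800
apply F[24]=-20.000 → step 25: x=0.768, v=1.883, θ₁=-1.155, ω₁=-4.529, θ₂=-0.556, ω₂=-0.890, θ₃=-0.315, ω₃=-0.759
apply F[25]=-20.000 → step 26: x=0.802, v=1.519, θ₁=-1.247, ω₁=-4.628, θ₂=-0.572, ω₂=-0.718, θ₃=-0.330, ω₃=-0.726
apply F[26]=-20.000 → step 27: x=0.829, v=1.141, θ₁=-1.340, ω₁=-4.761, θ₂=-0.585, ω₂=-0.570, θ₃=-0.344, ω₃=-0.701
apply F[27]=-20.000 → step 28: x=0.848, v=0.746, θ₁=-1.437, ω₁=-4.928, θ₂=-0.595, ω₂=-0.462, θ₃=-0.358, ω₃=-0.687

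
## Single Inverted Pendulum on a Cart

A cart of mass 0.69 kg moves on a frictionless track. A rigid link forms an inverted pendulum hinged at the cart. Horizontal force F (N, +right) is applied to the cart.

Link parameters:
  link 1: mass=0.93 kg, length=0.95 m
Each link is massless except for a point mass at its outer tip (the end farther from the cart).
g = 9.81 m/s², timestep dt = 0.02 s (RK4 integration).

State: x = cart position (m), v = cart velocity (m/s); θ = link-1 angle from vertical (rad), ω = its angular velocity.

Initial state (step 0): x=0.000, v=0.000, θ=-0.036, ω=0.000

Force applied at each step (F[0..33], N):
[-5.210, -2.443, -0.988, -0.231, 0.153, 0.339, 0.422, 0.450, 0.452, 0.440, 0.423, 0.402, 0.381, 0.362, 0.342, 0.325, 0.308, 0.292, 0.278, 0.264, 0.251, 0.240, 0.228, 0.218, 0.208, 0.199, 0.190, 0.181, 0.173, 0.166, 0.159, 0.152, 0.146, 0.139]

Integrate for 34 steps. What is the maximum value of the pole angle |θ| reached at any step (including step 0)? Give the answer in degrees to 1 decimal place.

Answer: 2.1°

Derivation:
apply F[0]=-5.210 → step 1: x=-0.001, v=-0.141, θ=-0.035, ω=0.141
apply F[1]=-2.443 → step 2: x=-0.005, v=-0.203, θ=-0.031, ω=0.200
apply F[2]=-0.988 → step 3: x=-0.009, v=-0.224, θ=-0.027, ω=0.216
apply F[3]=-0.231 → step 4: x=-0.014, v=-0.225, θ=-0.023, ω=0.211
apply F[4]=+0.153 → step 5: x=-0.018, v=-0.215, θ=-0.019, ω=0.196
apply F[5]=+0.339 → step 6: x=-0.022, v=-0.200, θ=-0.015, ω=0.178
apply F[6]=+0.422 → step 7: x=-0.026, v=-0.185, θ=-0.012, ω=0.158
apply F[7]=+0.450 → step 8: x=-0.030, v=-0.169, θ=-0.009, ω=0.140
apply F[8]=+0.452 → step 9: x=-0.033, v=-0.154, θ=-0.006, ω=0.123
apply F[9]=+0.440 → step 10: x=-0.036, v=-0.140, θ=-0.004, ω=0.107
apply F[10]=+0.423 → step 11: x=-0.038, v=-0.127, θ=-0.002, ω=0.093
apply F[11]=+0.402 → step 12: x=-0.041, v=-0.115, θ=0.000, ω=0.080
apply F[12]=+0.381 → step 13: x=-0.043, v=-0.104, θ=0.002, ω=0.069
apply F[13]=+0.362 → step 14: x=-0.045, v=-0.094, θ=0.003, ω=0.059
apply F[14]=+0.342 → step 15: x=-0.047, v=-0.085, θ=0.004, ω=0.050
apply F[15]=+0.325 → step 16: x=-0.048, v=-0.077, θ=0.005, ω=0.042
apply F[16]=+0.308 → step 17: x=-0.050, v=-0.069, θ=0.006, ω=0.035
apply F[17]=+0.292 → step 18: x=-0.051, v=-0.063, θ=0.006, ω=0.029
apply F[18]=+0.278 → step 19: x=-0.052, v=-0.056, θ=0.007, ω=0.024
apply F[19]=+0.264 → step 20: x=-0.053, v=-0.050, θ=0.007, ω=0.019
apply F[20]=+0.251 → step 21: x=-0.054, v=-0.045, θ=0.007, ω=0.015
apply F[21]=+0.240 → step 22: x=-0.055, v=-0.040, θ=0.008, ω=0.011
apply F[22]=+0.228 → step 23: x=-0.056, v=-0.036, θ=0.008, ω=0.008
apply F[23]=+0.218 → step 24: x=-0.057, v=-0.031, θ=0.008, ω=0.005
apply F[24]=+0.208 → step 25: x=-0.057, v=-0.028, θ=0.008, ω=0.003
apply F[25]=+0.199 → step 26: x=-0.058, v=-0.024, θ=0.008, ω=0.001
apply F[26]=+0.190 → step 27: x=-0.058, v=-0.021, θ=0.008, ω=-0.001
apply F[27]=+0.181 → step 28: x=-0.059, v=-0.017, θ=0.008, ω=-0.002
apply F[28]=+0.173 → step 29: x=-0.059, v=-0.015, θ=0.008, ω=-0.004
apply F[29]=+0.166 → step 30: x=-0.059, v=-0.012, θ=0.008, ω=-0.005
apply F[30]=+0.159 → step 31: x=-0.059, v=-0.009, θ=0.008, ω=-0.006
apply F[31]=+0.152 → step 32: x=-0.060, v=-0.007, θ=0.008, ω=-0.007
apply F[32]=+0.146 → step 33: x=-0.060, v=-0.005, θ=0.008, ω=-0.007
apply F[33]=+0.139 → step 34: x=-0.060, v=-0.003, θ=0.007, ω=-0.008
Max |angle| over trajectory = 0.036 rad = 2.1°.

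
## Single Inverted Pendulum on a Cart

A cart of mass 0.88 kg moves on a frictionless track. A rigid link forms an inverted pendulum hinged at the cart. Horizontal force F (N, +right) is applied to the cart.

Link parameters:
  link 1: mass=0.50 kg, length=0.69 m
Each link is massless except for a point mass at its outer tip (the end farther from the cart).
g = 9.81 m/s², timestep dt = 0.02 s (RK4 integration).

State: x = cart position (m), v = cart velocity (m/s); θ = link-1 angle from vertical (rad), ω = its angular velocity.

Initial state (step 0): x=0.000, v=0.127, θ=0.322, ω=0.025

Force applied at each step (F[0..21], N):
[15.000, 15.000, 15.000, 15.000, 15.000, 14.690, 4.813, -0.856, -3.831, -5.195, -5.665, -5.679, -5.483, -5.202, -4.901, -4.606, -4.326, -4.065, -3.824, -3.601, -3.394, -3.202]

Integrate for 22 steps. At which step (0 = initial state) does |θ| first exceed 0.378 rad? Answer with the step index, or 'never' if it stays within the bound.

apply F[0]=+15.000 → step 1: x=0.005, v=0.418, θ=0.319, ω=-0.286
apply F[1]=+15.000 → step 2: x=0.017, v=0.711, θ=0.311, ω=-0.600
apply F[2]=+15.000 → step 3: x=0.034, v=1.006, θ=0.295, ω=-0.924
apply F[3]=+15.000 → step 4: x=0.057, v=1.306, θ=0.273, ω=-1.261
apply F[4]=+15.000 → step 5: x=0.086, v=1.612, θ=0.245, ω=-1.617
apply F[5]=+14.690 → step 6: x=0.121, v=1.918, θ=0.209, ω=-1.985
apply F[6]=+4.813 → step 7: x=0.161, v=2.011, θ=0.168, ω=-2.064
apply F[7]=-0.856 → step 8: x=0.201, v=1.981, θ=0.128, ω=-1.978
apply F[8]=-3.831 → step 9: x=0.239, v=1.885, θ=0.090, ω=-1.810
apply F[9]=-5.195 → step 10: x=0.276, v=1.761, θ=0.056, ω=-1.610
apply F[10]=-5.665 → step 11: x=0.310, v=1.629, θ=0.026, ω=-1.407
apply F[11]=-5.679 → step 12: x=0.341, v=1.499, θ=-0.000, ω=-1.215
apply F[12]=-5.483 → step 13: x=0.370, v=1.375, θ=-0.023, ω=-1.039
apply F[13]=-5.202 → step 14: x=0.396, v=1.260, θ=-0.042, ω=-0.883
apply F[14]=-4.901 → step 15: x=0.420, v=1.155, θ=-0.058, ω=-0.744
apply F[15]=-4.606 → step 16: x=0.442, v=1.057, θ=-0.072, ω=-0.621
apply F[16]=-4.326 → step 17: x=0.463, v=0.968, θ=-0.083, ω=-0.514
apply F[17]=-4.065 → step 18: x=0.481, v=0.885, θ=-0.093, ω=-0.420
apply F[18]=-3.824 → step 19: x=0.498, v=0.809, θ=-0.100, ω=-0.338
apply F[19]=-3.601 → step 20: x=0.514, v=0.739, θ=-0.106, ω=-0.267
apply F[20]=-3.394 → step 21: x=0.528, v=0.675, θ=-0.111, ω=-0.204
apply F[21]=-3.202 → step 22: x=0.541, v=0.615, θ=-0.115, ω=-0.150
max |θ| = 0.322 ≤ 0.378 over all 23 states.

Answer: never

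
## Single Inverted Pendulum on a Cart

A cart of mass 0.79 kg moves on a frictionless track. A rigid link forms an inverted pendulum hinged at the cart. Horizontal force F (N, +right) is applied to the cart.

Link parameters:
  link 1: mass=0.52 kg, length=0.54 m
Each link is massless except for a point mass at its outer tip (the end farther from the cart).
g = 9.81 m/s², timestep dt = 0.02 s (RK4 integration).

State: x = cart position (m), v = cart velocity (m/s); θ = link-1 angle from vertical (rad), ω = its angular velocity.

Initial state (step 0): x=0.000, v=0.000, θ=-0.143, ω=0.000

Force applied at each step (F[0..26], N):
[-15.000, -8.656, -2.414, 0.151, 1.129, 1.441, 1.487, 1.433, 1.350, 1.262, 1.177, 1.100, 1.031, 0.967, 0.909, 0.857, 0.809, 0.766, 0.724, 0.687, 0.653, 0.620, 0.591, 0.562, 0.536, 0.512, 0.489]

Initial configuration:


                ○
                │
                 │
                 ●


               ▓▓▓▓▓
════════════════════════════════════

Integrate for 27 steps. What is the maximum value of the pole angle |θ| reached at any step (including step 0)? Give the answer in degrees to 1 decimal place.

Answer: 8.2°

Derivation:
apply F[0]=-15.000 → step 1: x=-0.004, v=-0.357, θ=-0.137, ω=0.604
apply F[1]=-8.656 → step 2: x=-0.013, v=-0.558, θ=-0.122, ω=0.926
apply F[2]=-2.414 → step 3: x=-0.024, v=-0.605, θ=-0.103, ω=0.972
apply F[3]=+0.151 → step 4: x=-0.036, v=-0.590, θ=-0.084, ω=0.910
apply F[4]=+1.129 → step 5: x=-0.048, v=-0.552, θ=-0.067, ω=0.813
apply F[5]=+1.441 → step 6: x=-0.058, v=-0.509, θ=-0.052, ω=0.711
apply F[6]=+1.487 → step 7: x=-0.068, v=-0.465, θ=-0.038, ω=0.615
apply F[7]=+1.433 → step 8: x=-0.077, v=-0.425, θ=-0.027, ω=0.528
apply F[8]=+1.350 → step 9: x=-0.085, v=-0.388, θ=-0.017, ω=0.452
apply F[9]=+1.262 → step 10: x=-0.093, v=-0.355, θ=-0.009, ω=0.385
apply F[10]=+1.177 → step 11: x=-0.099, v=-0.324, θ=-0.002, ω=0.327
apply F[11]=+1.100 → step 12: x=-0.106, v=-0.296, θ=0.004, ω=0.276
apply F[12]=+1.031 → step 13: x=-0.111, v=-0.271, θ=0.010, ω=0.232
apply F[13]=+0.967 → step 14: x=-0.116, v=-0.248, θ=0.014, ω=0.194
apply F[14]=+0.909 → step 15: x=-0.121, v=-0.227, θ=0.017, ω=0.161
apply F[15]=+0.857 → step 16: x=-0.125, v=-0.208, θ=0.020, ω=0.132
apply F[16]=+0.809 → step 17: x=-0.129, v=-0.190, θ=0.023, ω=0.107
apply F[17]=+0.766 → step 18: x=-0.133, v=-0.174, θ=0.025, ω=0.085
apply F[18]=+0.724 → step 19: x=-0.136, v=-0.159, θ=0.026, ω=0.066
apply F[19]=+0.687 → step 20: x=-0.139, v=-0.145, θ=0.027, ω=0.050
apply F[20]=+0.653 → step 21: x=-0.142, v=-0.132, θ=0.028, ω=0.036
apply F[21]=+0.620 → step 22: x=-0.145, v=-0.120, θ=0.029, ω=0.024
apply F[22]=+0.591 → step 23: x=-0.147, v=-0.109, θ=0.029, ω=0.014
apply F[23]=+0.562 → step 24: x=-0.149, v=-0.098, θ=0.029, ω=0.005
apply F[24]=+0.536 → step 25: x=-0.151, v=-0.088, θ=0.029, ω=-0.002
apply F[25]=+0.512 → step 26: x=-0.153, v=-0.079, θ=0.029, ω=-0.009
apply F[26]=+0.489 → step 27: x=-0.154, v=-0.071, θ=0.029, ω=-0.014
Max |angle| over trajectory = 0.143 rad = 8.2°.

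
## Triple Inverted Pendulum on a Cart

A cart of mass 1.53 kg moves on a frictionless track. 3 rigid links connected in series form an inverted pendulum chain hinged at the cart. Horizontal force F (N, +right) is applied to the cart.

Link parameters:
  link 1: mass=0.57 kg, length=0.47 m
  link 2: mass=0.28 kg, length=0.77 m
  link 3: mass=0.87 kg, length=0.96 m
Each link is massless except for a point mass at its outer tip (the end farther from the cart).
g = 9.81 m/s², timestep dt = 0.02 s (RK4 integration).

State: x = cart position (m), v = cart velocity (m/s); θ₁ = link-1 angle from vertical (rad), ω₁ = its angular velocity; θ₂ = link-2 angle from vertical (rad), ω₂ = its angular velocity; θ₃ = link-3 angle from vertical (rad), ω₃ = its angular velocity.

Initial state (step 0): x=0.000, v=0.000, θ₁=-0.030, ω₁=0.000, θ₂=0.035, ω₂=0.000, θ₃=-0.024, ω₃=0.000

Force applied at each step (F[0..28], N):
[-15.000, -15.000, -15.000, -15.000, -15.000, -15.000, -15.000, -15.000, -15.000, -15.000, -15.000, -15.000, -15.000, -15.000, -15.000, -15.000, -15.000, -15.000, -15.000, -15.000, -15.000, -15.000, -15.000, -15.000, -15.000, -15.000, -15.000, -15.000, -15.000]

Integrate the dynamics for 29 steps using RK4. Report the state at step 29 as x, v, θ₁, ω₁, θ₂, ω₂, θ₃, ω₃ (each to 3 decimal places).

apply F[0]=-15.000 → step 1: x=-0.002, v=-0.190, θ₁=-0.027, ω₁=0.337, θ₂=0.036, ω₂=0.097, θ₃=-0.024, ω₃=-0.050
apply F[1]=-15.000 → step 2: x=-0.008, v=-0.381, θ₁=-0.016, ω₁=0.685, θ₂=0.039, ω₂=0.191, θ₃=-0.026, ω₃=-0.102
apply F[2]=-15.000 → step 3: x=-0.017, v=-0.575, θ₁=0.001, ω₁=1.056, θ₂=0.044, ω₂=0.278, θ₃=-0.029, ω₃=-0.156
apply F[3]=-15.000 → step 4: x=-0.031, v=-0.774, θ₁=0.026, ω₁=1.458, θ₂=0.050, ω₂=0.355, θ₃=-0.032, ω₃=-0.213
apply F[4]=-15.000 → step 5: x=-0.048, v=-0.977, θ₁=0.060, ω₁=1.900, θ₂=0.058, ω₂=0.416, θ₃=-0.037, ω₃=-0.271
apply F[5]=-15.000 → step 6: x=-0.070, v=-1.185, θ₁=0.102, ω₁=2.384, θ₂=0.066, ω₂=0.459, θ₃=-0.043, ω₃=-0.326
apply F[6]=-15.000 → step 7: x=-0.096, v=-1.394, θ₁=0.155, ω₁=2.901, θ₂=0.076, ω₂=0.481, θ₃=-0.050, ω₃=-0.372
apply F[7]=-15.000 → step 8: x=-0.126, v=-1.601, θ₁=0.218, ω₁=3.432, θ₂=0.086, ω₂=0.487, θ₃=-0.058, ω₃=-0.401
apply F[8]=-15.000 → step 9: x=-0.160, v=-1.799, θ₁=0.292, ω₁=3.947, θ₂=0.095, ω₂=0.485, θ₃=-0.066, ω₃=-0.404
apply F[9]=-15.000 → step 10: x=-0.197, v=-1.981, θ₁=0.376, ω₁=4.413, θ₂=0.105, ω₂=0.494, θ₃=-0.074, ω₃=-0.377
apply F[10]=-15.000 → step 11: x=-0.239, v=-2.144, θ₁=0.468, ω₁=4.809, θ₂=0.115, ω₂=0.531, θ₃=-0.081, ω₃=-0.322
apply F[11]=-15.000 → step 12: x=-0.283, v=-2.285, θ₁=0.568, ω₁=5.128, θ₂=0.127, ω₂=0.609, θ₃=-0.087, ω₃=-0.245
apply F[12]=-15.000 → step 13: x=-0.330, v=-2.406, θ₁=0.673, ω₁=5.381, θ₂=0.140, ω₂=0.734, θ₃=-0.091, ω₃=-0.152
apply F[13]=-15.000 → step 14: x=-0.379, v=-2.509, θ₁=0.783, ω₁=5.582, θ₂=0.156, ω₂=0.907, θ₃=-0.093, ω₃=-0.048
apply F[14]=-15.000 → step 15: x=-0.430, v=-2.596, θ₁=0.896, ω₁=5.747, θ₂=0.177, ω₂=1.126, θ₃=-0.092, ω₃=0.062
apply F[15]=-15.000 → step 16: x=-0.483, v=-2.668, θ₁=1.012, ω₁=5.888, θ₂=0.202, ω₂=1.387, θ₃=-0.090, ω₃=0.177
apply F[16]=-15.000 → step 17: x=-0.537, v=-2.728, θ₁=1.131, ω₁=6.011, θ₂=0.232, ω₂=1.686, θ₃=-0.085, ω₃=0.297
apply F[17]=-15.000 → step 18: x=-0.592, v=-2.777, θ₁=1.253, ω₁=6.120, θ₂=0.269, ω₂=2.019, θ₃=-0.078, ω₃=0.425
apply F[18]=-15.000 → step 19: x=-0.648, v=-2.815, θ₁=1.376, ω₁=6.216, θ₂=0.313, ω₂=2.384, θ₃=-0.068, ω₃=0.561
apply F[19]=-15.000 → step 20: x=-0.704, v=-2.844, θ₁=1.501, ω₁=6.294, θ₂=0.365, ω₂=2.775, θ₃=-0.056, ω₃=0.711
apply F[20]=-15.000 → step 21: x=-0.761, v=-2.865, θ₁=1.628, ω₁=6.351, θ₂=0.424, ω₂=3.188, θ₃=-0.040, ω₃=0.878
apply F[21]=-15.000 → step 22: x=-0.819, v=-2.882, θ₁=1.755, ω₁=6.377, θ₂=0.492, ω₂=3.615, θ₃=-0.020, ω₃=1.068
apply F[22]=-15.000 → step 23: x=-0.877, v=-2.898, θ₁=1.883, ω₁=6.362, θ₂=0.569, ω₂=4.049, θ₃=0.003, ω₃=1.287
apply F[23]=-15.000 → step 24: x=-0.935, v=-2.915, θ₁=2.009, ω₁=6.292, θ₂=0.654, ω₂=4.479, θ₃=0.031, ω₃=1.542
apply F[24]=-15.000 → step 25: x=-0.993, v=-2.940, θ₁=2.134, ω₁=6.152, θ₂=0.748, ω₂=4.894, θ₃=0.065, ω₃=1.839
apply F[25]=-15.000 → step 26: x=-1.053, v=-2.976, θ₁=2.255, ω₁=5.926, θ₂=0.850, ω₂=5.276, θ₃=0.105, ω₃=2.184
apply F[26]=-15.000 → step 27: x=-1.113, v=-3.027, θ₁=2.370, ω₁=5.599, θ₂=0.959, ω₂=5.610, θ₃=0.153, ω₃=2.580
apply F[27]=-15.000 → step 28: x=-1.174, v=-3.098, θ₁=2.478, ω₁=5.161, θ₂=1.074, ω₂=5.874, θ₃=0.209, ω₃=3.028
apply F[28]=-15.000 → step 29: x=-1.237, v=-3.188, θ₁=2.576, ω₁=4.612, θ₂=1.193, ω₂=6.049, θ₃=0.274, ω₃=3.526

Answer: x=-1.237, v=-3.188, θ₁=2.576, ω₁=4.612, θ₂=1.193, ω₂=6.049, θ₃=0.274, ω₃=3.526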